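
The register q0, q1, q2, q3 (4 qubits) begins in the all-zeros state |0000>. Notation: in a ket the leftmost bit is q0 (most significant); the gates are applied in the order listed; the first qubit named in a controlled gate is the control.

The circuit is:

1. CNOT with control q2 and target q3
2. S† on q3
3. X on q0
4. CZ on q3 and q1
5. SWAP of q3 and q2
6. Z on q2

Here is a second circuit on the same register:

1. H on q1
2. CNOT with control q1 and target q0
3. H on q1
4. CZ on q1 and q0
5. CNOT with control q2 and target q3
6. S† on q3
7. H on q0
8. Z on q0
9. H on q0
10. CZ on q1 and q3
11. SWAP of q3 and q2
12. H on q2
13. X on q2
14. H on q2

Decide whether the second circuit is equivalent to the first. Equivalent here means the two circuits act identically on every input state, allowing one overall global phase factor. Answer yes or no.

No — the two circuits implement different unitaries, even allowing a global phase.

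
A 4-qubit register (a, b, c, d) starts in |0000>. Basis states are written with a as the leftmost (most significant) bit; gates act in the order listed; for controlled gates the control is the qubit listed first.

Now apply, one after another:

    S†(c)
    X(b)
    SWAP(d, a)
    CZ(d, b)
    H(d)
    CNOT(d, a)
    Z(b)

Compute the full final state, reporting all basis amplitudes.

The resulting statevector has amplitude -sqrt(2)/2 on |0100>, -sqrt(2)/2 on |1101>, and 0 on every other basis state.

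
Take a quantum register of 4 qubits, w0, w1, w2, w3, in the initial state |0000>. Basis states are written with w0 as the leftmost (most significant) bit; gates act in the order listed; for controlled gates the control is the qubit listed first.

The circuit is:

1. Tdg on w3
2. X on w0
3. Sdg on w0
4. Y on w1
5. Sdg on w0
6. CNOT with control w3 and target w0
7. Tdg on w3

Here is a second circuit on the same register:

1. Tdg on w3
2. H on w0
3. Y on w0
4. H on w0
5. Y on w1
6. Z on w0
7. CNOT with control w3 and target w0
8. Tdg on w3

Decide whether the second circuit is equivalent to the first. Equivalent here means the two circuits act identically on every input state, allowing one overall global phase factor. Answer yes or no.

No, they are not equivalent — no single phase factor reconciles the two unitaries.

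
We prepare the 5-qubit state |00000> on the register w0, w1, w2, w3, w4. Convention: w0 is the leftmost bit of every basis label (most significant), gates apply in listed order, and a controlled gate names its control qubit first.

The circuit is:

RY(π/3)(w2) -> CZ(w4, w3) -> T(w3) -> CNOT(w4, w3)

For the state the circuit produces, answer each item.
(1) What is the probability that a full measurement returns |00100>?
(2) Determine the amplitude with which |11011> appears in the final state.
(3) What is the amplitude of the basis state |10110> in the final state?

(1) Outcome |00100> occurs with probability 1/4.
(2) The amplitude on |11011> is 0.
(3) The amplitude on |10110> is 0.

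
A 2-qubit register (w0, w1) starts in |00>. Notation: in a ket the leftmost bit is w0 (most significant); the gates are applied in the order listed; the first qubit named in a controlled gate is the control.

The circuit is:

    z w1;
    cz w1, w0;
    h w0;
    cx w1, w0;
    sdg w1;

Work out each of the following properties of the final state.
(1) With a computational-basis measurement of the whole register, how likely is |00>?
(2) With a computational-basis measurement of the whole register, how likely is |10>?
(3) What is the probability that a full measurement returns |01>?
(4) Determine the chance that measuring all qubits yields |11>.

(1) A full measurement returns |00> with probability 1/2.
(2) The probability of measuring |10> is 1/2.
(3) The probability of measuring |01> is 0.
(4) Outcome |11> occurs with probability 0.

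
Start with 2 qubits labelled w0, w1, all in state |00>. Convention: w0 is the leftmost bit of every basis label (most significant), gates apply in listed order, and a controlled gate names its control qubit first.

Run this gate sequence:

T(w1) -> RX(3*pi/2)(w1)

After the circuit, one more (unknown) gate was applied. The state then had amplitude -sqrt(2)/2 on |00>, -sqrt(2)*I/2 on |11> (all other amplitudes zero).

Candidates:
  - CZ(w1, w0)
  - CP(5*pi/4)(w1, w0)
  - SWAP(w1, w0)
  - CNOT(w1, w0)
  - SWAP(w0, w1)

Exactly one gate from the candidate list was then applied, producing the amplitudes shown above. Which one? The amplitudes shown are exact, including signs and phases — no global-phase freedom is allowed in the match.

The applied gate was CNOT(w1, w0).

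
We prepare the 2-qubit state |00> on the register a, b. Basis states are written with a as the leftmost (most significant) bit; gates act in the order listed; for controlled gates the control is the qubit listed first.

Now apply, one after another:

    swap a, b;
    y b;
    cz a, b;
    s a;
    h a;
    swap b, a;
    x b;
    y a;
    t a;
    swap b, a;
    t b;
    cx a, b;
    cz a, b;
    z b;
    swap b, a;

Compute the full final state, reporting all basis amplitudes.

The resulting statevector has amplitude sqrt(2)/2 on |00>, 0 on |01>, 0 on |10>, sqrt(2)/2 on |11>.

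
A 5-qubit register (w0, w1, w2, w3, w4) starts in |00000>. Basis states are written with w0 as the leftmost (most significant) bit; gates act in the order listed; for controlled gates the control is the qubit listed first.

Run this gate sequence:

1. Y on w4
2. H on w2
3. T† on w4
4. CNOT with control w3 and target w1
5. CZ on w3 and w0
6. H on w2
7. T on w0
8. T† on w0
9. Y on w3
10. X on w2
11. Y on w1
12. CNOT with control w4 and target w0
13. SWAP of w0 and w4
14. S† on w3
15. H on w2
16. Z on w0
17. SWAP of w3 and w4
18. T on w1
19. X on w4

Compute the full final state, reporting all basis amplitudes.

The resulting statevector has amplitude sqrt(2)/2 on |11010>, -sqrt(2)/2 on |11110>, and 0 on every other basis state.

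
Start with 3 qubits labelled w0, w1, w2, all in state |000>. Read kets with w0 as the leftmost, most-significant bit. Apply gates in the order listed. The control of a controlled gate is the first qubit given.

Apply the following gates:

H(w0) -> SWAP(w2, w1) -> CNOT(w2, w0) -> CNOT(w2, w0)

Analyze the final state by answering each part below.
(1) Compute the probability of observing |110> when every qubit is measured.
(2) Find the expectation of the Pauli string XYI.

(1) The probability of measuring |110> is 0.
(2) In the final state, XYI has expectation 0.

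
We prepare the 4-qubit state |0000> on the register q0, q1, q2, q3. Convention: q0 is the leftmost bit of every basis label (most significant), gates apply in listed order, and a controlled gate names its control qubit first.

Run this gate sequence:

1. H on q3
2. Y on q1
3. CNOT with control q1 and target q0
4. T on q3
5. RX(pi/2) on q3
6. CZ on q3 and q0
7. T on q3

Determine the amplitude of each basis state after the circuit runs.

The resulting statevector has amplitude exp(I*pi/4)/2 + I/2 on |1100>, 1/2 - exp(I*pi/4)/2 on |1101>, and 0 on every other basis state.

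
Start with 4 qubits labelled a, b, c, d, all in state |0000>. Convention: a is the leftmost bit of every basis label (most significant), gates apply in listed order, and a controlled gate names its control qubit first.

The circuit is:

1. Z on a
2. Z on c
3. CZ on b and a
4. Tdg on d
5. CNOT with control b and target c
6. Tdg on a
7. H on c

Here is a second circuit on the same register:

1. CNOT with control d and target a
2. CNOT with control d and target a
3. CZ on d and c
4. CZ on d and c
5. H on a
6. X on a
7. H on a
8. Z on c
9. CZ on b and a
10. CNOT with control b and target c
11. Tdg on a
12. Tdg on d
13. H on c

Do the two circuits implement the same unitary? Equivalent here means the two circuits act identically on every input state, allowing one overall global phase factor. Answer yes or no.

Yes — the two circuits implement the same unitary up to a global phase.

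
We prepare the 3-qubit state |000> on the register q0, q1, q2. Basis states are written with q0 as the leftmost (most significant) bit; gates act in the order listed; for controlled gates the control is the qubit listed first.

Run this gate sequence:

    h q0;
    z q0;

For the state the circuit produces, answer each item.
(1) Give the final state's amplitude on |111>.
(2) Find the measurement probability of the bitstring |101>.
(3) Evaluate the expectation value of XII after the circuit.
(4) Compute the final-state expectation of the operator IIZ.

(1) The final state's coefficient on |111> equals 0.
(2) Outcome |101> occurs with probability 0.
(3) The expectation value of XII is -1.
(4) In the final state, IIZ has expectation 1.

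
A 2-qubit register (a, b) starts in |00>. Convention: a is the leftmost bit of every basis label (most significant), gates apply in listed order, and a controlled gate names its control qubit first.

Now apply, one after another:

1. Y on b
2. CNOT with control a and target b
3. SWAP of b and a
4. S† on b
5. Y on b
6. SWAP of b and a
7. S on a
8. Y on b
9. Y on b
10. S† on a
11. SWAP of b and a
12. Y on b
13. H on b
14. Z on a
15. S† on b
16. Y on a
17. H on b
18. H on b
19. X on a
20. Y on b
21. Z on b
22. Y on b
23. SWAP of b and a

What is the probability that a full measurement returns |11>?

Outcome |11> occurs with probability 1/2. Key observation: steps 5-12 multiply out to the identity, so the circuit reduces to the remaining gates.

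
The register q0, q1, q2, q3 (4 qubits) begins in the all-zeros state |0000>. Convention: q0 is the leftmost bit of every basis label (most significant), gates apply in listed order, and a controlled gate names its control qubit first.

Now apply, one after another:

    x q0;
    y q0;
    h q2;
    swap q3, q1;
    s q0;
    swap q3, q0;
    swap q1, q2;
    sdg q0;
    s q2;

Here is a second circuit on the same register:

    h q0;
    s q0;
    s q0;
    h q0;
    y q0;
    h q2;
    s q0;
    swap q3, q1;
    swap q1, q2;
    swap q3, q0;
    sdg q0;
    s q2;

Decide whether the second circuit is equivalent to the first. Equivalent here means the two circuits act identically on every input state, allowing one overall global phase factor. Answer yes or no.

Yes — the two circuits implement the same unitary up to a global phase.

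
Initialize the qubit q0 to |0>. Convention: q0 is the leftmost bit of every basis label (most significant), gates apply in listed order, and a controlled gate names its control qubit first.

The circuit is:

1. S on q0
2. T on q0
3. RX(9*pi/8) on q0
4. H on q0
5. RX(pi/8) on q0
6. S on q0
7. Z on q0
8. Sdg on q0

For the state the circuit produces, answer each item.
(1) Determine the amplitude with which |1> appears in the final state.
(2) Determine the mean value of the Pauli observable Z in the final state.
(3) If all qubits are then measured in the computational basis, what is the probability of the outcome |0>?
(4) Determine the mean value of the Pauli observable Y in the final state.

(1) The final state's coefficient on |1> equals sqrt(2)*cos(pi/16)*cos(7*pi/16)/2 + sqrt(2)*sin(pi/16)*sin(7*pi/16)/2 - sqrt(2)*I*sin(7*pi/16)*cos(pi/16)/2 - sqrt(2)*I*sin(pi/16)*cos(7*pi/16)/2.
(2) The observable Z averages to -1/2 + sqrt(2)/4.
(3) Outcome |0> occurs with probability sqrt(2)/8 + 1/4.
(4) The observable Y averages to sqrt(2)/4.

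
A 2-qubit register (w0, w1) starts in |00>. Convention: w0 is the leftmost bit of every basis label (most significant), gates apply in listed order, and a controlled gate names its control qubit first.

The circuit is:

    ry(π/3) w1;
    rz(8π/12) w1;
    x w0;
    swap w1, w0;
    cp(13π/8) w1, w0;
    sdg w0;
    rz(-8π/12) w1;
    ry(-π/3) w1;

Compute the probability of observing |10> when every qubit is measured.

A full measurement returns |10> with probability 1/16.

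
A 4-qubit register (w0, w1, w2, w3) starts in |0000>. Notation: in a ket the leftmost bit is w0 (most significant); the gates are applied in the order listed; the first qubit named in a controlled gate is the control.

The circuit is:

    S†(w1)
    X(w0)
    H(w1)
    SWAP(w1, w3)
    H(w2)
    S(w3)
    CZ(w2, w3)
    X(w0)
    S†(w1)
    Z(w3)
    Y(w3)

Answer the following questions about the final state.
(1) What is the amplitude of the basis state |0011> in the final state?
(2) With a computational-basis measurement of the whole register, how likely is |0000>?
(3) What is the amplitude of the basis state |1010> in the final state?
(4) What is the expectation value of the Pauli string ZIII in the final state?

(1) |0011> carries amplitude I/2 in the final state.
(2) The probability of measuring |0000> is 1/4.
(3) The amplitude on |1010> is 0.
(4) The observable ZIII averages to 1.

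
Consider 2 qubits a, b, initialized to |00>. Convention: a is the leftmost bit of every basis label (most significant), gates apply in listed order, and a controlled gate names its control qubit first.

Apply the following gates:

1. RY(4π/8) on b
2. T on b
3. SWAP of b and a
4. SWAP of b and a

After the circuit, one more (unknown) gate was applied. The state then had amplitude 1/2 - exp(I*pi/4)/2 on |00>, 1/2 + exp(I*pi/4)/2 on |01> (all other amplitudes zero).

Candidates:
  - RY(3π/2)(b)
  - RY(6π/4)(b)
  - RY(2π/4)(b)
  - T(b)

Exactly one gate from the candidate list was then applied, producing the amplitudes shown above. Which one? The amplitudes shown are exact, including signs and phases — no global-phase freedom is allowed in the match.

The unique candidate consistent with the amplitudes is RY(2π/4)(b). Key observation: steps 3-4 multiply out to the identity, so the circuit reduces to the remaining gates.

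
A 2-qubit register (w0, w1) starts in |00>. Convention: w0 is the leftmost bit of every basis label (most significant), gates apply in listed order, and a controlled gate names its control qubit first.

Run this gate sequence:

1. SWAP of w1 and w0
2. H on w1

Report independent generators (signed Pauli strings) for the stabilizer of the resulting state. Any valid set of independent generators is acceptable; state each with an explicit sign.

One valid set of independent stabilizer generators is +IX, +ZI (any independent generating set of the same group is equally correct).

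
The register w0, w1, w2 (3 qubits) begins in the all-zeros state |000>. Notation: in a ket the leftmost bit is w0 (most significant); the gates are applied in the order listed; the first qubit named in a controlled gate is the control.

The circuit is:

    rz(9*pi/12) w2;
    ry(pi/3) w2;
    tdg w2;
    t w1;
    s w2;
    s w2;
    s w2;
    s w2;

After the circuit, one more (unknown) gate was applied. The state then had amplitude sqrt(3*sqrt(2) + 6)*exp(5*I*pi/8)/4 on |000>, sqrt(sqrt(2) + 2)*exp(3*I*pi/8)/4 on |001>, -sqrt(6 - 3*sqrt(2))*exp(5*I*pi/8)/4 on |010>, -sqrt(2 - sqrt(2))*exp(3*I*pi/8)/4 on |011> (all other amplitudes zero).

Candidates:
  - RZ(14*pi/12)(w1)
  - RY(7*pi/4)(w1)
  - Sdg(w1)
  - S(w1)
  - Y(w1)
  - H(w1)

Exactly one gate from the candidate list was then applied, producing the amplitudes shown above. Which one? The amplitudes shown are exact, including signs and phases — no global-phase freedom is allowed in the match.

It was RY(7*pi/4)(w1) that produced the state shown.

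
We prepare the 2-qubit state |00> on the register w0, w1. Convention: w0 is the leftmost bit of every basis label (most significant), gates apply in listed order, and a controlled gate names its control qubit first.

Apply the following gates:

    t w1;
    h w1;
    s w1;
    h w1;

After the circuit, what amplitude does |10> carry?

The final state's coefficient on |10> equals 0.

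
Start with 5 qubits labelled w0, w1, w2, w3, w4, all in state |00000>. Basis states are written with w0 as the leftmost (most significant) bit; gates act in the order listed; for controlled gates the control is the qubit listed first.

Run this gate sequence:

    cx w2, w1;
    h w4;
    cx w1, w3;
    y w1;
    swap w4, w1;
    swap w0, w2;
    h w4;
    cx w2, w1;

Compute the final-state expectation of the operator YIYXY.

In the final state, YIYXY has expectation 0.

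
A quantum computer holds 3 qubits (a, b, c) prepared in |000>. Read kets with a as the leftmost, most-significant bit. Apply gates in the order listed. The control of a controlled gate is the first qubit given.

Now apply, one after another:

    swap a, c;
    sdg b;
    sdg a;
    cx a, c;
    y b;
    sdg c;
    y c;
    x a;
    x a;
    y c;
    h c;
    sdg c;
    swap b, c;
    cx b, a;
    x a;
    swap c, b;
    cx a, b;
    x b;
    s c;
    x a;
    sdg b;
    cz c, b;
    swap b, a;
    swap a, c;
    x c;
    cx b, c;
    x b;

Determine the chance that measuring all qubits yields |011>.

A full measurement returns |011> with probability 0. Key observation: steps 7-10 multiply out to the identity, so the circuit reduces to the remaining gates.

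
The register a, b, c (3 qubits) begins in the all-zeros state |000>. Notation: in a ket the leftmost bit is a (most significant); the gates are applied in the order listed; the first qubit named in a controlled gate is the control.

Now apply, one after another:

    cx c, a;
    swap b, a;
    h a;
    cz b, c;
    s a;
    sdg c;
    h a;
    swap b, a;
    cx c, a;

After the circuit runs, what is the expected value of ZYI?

In the final state, ZYI has expectation -1.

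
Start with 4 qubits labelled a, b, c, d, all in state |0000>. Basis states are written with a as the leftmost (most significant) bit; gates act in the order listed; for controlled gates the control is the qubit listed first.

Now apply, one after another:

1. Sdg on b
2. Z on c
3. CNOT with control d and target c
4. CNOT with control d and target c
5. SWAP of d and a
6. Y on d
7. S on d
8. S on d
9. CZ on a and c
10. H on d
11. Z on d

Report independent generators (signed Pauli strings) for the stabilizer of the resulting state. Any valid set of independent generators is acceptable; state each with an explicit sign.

The stabilizer group can be generated by +IIIX, +ZIII, +IZII, +IIZI, among other valid generating sets. Key observation: gates 3-4 undo each other exactly, leaving only the rest of the circuit to track.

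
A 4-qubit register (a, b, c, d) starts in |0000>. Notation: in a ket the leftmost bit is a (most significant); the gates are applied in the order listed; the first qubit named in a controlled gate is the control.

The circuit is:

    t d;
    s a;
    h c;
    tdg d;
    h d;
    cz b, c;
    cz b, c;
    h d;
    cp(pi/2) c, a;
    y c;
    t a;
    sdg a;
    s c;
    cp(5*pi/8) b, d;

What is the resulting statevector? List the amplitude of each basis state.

The resulting statevector has amplitude -sqrt(2)*I/2 on |0000>, -sqrt(2)/2 on |0010>, and 0 on every other basis state. Key observation: steps 5-8 multiply out to the identity, so the circuit reduces to the remaining gates.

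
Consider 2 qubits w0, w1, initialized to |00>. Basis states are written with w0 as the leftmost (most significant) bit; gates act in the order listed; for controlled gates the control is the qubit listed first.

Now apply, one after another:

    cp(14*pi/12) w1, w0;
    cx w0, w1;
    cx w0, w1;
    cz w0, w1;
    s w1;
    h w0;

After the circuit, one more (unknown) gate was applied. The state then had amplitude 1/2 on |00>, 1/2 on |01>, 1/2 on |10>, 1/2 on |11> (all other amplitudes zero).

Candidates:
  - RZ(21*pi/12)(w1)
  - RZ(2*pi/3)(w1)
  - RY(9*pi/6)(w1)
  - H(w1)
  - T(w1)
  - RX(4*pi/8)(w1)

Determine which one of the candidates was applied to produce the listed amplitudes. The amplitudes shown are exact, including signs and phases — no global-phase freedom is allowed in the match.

It was H(w1) that produced the state shown.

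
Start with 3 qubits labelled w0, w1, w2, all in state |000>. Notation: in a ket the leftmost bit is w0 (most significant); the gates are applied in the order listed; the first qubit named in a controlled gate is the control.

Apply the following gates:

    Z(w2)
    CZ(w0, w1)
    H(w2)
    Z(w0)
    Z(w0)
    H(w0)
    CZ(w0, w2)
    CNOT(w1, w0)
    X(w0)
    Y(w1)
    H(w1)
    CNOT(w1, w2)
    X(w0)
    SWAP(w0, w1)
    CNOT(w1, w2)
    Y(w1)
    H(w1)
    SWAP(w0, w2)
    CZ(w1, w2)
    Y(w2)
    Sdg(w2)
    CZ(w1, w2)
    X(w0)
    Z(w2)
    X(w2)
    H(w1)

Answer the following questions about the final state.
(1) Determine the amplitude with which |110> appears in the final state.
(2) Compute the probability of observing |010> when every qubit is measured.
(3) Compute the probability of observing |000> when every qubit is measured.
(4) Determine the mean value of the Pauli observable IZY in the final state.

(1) The final state's coefficient on |110> equals sqrt(2)/4.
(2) The probability of measuring |010> is 1/8.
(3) A full measurement returns |000> with probability 1/8.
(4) The observable IZY averages to -1.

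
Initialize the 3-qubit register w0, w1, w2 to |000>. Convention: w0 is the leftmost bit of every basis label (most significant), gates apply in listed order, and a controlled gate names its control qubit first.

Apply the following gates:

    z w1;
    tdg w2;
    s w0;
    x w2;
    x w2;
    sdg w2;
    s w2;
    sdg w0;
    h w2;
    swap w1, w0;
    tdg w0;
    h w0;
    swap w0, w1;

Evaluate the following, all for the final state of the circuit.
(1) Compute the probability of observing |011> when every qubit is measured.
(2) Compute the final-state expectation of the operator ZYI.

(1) Outcome |011> occurs with probability 1/4.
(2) The observable ZYI averages to 0.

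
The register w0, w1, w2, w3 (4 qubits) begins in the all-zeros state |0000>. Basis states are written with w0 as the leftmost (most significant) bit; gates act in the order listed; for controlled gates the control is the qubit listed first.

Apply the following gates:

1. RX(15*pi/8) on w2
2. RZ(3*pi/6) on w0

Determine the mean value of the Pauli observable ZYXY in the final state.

In the final state, ZYXY has expectation 0.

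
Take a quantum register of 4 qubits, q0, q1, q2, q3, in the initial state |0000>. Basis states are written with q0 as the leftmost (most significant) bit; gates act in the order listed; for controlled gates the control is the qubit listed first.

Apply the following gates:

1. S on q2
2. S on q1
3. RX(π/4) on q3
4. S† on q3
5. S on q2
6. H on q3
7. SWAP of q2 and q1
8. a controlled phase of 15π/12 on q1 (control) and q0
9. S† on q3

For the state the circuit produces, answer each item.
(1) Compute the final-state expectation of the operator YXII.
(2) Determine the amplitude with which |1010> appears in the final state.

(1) The expectation value of YXII is 0.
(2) The final state's coefficient on |1010> equals 0.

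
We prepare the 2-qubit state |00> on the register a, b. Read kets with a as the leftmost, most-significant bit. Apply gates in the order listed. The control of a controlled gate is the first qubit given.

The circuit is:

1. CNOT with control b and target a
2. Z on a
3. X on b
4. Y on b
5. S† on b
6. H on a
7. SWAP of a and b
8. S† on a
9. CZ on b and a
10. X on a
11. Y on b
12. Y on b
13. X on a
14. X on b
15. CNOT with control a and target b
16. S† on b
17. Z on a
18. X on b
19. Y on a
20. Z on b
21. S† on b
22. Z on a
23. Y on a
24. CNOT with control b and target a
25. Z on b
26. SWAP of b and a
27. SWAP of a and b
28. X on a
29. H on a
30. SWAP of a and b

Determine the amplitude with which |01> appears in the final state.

The amplitude on |01> is -1/2. Key observation: gates 10-13 undo each other exactly, leaving only the rest of the circuit to track.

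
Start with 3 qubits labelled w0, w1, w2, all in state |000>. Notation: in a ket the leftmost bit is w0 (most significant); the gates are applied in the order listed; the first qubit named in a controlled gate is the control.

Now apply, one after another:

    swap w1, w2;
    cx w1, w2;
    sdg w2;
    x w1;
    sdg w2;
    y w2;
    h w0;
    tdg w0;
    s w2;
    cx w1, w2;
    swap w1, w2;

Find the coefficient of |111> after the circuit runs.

The final state's coefficient on |111> equals 0.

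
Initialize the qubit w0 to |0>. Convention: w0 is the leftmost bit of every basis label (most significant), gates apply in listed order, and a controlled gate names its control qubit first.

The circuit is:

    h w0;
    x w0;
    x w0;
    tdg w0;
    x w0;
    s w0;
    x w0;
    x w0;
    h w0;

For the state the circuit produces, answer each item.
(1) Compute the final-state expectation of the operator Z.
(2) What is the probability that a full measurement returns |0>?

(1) The observable Z averages to -sqrt(2)/2.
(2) Outcome |0> occurs with probability 1/2 - sqrt(2)/4.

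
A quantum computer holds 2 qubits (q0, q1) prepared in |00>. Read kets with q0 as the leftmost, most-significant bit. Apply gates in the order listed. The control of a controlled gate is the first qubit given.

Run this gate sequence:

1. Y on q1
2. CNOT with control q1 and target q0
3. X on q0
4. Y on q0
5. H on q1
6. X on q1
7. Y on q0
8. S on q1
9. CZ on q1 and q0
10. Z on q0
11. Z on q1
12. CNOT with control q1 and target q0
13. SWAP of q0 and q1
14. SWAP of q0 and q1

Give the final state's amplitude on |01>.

|01> carries amplitude 0 in the final state. Key observation: steps 13-14 multiply out to the identity, so the circuit reduces to the remaining gates.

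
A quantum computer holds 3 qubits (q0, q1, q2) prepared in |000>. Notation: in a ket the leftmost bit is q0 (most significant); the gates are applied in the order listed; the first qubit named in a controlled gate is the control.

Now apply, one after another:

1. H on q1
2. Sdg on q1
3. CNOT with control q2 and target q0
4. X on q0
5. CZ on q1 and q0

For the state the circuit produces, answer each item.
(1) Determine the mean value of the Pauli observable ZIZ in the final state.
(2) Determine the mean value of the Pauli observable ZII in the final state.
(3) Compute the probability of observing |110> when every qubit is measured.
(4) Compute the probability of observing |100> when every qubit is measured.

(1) In the final state, ZIZ has expectation -1.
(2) The observable ZII averages to -1.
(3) A full measurement returns |110> with probability 1/2.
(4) The probability of measuring |100> is 1/2.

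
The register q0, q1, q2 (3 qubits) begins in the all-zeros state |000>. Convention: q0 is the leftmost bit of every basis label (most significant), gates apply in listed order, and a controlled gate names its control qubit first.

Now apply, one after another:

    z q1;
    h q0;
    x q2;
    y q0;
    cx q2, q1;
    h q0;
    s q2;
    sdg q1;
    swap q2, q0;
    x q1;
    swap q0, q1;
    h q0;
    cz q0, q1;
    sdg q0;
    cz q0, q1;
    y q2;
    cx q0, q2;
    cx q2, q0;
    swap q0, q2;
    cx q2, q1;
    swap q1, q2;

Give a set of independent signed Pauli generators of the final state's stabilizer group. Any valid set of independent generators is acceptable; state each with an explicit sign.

The final state is stabilized by the group generated by -YII, +IZI, -IIZ; other independent generating sets are equally valid.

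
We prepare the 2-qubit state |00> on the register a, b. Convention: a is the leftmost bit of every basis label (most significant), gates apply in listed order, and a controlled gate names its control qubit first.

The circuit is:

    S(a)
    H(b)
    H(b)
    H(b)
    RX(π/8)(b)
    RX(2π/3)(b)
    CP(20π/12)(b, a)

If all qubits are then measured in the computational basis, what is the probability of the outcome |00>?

A full measurement returns |00> with probability 1/2. Key observation: the block from step 2 through step 3 cancels to the identity and can be dropped.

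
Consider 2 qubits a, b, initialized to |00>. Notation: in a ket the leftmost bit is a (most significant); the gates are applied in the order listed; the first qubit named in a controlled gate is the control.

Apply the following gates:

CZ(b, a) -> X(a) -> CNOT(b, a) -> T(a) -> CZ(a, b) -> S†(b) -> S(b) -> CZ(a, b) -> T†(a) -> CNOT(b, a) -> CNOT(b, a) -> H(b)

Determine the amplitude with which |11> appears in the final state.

The final state's coefficient on |11> equals sqrt(2)/2. Key observation: the block from step 3 through step 10 cancels to the identity and can be dropped.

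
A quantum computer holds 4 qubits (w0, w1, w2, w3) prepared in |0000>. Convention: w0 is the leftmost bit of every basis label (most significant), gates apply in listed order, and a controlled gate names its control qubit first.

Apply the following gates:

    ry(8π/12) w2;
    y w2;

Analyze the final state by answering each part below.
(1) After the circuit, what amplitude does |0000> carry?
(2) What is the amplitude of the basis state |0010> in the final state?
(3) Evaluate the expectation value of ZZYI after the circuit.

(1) The final state's coefficient on |0000> equals -sqrt(3)*I/2.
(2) |0010> carries amplitude I/2 in the final state.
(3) The observable ZZYI averages to 0.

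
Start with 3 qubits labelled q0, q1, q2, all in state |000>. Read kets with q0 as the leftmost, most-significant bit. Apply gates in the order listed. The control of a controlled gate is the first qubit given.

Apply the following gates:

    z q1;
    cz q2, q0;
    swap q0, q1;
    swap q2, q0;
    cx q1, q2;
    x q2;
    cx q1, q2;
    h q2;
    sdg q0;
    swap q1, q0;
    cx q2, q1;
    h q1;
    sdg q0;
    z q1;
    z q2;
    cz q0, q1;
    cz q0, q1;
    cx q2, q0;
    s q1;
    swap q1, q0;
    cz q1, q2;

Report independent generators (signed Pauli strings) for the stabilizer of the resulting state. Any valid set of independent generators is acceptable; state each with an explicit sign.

The stabilizer group can be generated by -YIZ, -ZXX, +IZZ, among other valid generating sets. Key observation: steps 16-17 multiply out to the identity, so the circuit reduces to the remaining gates.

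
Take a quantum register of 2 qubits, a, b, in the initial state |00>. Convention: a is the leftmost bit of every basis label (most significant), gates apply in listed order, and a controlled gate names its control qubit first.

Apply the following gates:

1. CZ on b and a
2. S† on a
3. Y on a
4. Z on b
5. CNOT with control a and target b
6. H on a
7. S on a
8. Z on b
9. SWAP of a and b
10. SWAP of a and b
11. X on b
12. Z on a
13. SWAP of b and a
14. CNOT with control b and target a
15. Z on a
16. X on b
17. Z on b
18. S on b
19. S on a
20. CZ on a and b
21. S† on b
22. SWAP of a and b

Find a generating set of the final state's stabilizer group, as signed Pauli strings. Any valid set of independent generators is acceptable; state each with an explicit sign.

The stabilizer group can be generated by -XX, -ZZ, among other valid generating sets.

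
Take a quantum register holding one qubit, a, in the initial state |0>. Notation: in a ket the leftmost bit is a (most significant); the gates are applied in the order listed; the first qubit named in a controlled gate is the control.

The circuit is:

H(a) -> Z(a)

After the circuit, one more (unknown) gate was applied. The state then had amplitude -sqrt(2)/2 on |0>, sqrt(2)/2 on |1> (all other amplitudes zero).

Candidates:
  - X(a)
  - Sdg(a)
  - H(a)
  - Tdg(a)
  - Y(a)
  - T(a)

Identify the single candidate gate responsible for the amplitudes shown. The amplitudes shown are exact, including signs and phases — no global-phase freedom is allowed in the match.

The applied gate was X(a).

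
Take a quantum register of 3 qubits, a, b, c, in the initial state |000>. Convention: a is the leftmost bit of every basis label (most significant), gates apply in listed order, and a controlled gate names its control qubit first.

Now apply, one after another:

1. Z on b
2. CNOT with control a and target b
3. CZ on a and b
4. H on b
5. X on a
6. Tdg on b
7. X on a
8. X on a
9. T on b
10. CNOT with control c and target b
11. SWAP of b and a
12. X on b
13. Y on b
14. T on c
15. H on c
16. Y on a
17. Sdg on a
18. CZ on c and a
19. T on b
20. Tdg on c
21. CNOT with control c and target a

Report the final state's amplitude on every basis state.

After the circuit, the state carries amplitude 0 on |000>, 0 on |001>, exp(I*pi/4)/2 on |010>, -I/2 on |011>, 0 on |100>, 0 on |101>, exp(3*I*pi/4)/2 on |110>, 1/2 on |111>.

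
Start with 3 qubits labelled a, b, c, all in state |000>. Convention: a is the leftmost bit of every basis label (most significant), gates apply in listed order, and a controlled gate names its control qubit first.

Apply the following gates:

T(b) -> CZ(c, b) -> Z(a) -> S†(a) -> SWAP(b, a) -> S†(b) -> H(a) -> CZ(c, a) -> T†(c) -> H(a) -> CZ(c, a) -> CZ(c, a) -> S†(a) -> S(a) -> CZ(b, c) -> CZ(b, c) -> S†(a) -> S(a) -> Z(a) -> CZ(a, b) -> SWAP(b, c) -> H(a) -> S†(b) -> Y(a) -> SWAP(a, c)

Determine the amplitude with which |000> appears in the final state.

The final state's coefficient on |000> equals -sqrt(2)*I/2. Key observation: steps 13-18 multiply out to the identity, so the circuit reduces to the remaining gates.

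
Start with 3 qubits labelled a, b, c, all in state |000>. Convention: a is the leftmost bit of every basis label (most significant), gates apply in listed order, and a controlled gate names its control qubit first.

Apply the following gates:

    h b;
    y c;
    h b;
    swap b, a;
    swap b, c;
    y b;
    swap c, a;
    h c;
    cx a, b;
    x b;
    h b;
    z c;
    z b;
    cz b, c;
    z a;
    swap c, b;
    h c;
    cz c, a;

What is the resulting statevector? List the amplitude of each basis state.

The final amplitudes are sqrt(2)/2 on |000>, -sqrt(2)/2 on |011>, and 0 on every other basis state.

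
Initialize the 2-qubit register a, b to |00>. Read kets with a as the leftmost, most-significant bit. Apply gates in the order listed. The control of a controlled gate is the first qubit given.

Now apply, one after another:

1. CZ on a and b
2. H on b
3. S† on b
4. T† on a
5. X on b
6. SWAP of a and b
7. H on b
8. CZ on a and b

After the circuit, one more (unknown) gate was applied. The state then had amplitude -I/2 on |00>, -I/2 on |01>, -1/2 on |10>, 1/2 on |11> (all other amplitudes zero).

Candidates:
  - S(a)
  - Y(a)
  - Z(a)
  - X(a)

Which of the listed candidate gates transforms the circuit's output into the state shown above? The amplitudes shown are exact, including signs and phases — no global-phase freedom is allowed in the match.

The applied gate was Z(a).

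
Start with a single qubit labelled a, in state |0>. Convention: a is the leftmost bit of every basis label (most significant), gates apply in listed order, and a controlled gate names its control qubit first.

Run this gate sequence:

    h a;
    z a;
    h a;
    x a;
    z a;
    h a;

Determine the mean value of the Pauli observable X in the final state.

In the final state, X has expectation 1.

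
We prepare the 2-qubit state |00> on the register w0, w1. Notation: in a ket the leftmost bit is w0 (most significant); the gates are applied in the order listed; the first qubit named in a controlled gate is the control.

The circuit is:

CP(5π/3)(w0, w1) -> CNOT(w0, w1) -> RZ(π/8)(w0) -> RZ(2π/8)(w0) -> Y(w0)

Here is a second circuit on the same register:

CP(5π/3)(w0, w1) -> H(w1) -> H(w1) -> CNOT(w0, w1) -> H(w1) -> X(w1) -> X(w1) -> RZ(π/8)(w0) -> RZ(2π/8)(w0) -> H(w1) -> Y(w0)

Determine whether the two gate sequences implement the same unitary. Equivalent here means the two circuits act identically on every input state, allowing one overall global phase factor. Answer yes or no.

Yes — the two circuits implement the same unitary up to a global phase.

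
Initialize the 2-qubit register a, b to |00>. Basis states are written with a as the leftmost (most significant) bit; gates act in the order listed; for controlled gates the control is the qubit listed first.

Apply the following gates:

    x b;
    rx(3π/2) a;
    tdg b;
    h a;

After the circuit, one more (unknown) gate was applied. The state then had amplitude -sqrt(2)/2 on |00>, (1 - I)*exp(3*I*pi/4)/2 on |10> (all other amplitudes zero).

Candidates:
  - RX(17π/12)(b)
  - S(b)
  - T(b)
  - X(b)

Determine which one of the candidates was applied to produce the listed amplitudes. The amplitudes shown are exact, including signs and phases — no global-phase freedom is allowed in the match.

The applied gate was X(b).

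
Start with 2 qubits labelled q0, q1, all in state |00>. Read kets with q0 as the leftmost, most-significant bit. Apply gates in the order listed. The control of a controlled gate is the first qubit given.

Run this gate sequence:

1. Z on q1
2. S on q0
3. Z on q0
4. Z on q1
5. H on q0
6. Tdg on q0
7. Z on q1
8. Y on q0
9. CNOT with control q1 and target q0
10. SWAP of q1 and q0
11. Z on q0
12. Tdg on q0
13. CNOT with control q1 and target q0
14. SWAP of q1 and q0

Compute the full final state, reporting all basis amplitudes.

After the circuit, the state carries amplitude -sqrt(2)*exp(I*pi/4)/2 on |00>, 0 on |01>, 0 on |10>, sqrt(2)*I/2 on |11>.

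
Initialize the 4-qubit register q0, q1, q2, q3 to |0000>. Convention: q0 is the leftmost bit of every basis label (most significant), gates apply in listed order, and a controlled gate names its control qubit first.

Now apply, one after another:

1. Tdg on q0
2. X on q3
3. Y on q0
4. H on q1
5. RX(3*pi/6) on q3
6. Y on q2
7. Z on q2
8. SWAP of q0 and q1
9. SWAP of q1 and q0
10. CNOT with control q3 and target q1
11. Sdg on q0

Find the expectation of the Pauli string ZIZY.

The expectation value of ZIZY is 1.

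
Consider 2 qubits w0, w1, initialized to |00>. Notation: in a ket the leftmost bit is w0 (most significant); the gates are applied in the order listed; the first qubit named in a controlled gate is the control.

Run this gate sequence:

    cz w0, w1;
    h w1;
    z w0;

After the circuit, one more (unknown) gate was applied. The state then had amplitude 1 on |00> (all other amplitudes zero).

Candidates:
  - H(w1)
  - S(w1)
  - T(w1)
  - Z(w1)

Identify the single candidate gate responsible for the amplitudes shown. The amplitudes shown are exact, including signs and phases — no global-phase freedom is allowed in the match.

It was H(w1) that produced the state shown.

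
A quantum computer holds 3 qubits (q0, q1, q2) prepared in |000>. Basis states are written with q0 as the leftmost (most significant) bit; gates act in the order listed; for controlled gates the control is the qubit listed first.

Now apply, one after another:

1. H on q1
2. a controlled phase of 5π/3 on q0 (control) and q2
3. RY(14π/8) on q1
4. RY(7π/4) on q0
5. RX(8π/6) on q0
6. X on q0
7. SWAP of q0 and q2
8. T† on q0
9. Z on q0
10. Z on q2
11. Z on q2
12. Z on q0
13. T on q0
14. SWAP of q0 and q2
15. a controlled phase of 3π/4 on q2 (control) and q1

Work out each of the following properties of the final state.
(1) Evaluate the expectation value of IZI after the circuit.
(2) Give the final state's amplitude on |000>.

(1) In the final state, IZI has expectation sqrt(2)/2. Key observation: the block from step 7 through step 14 cancels to the identity and can be dropped.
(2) The amplitude on |000> is sqrt(2)/8 - sqrt(3)*I/4 - sqrt(6)*I/8.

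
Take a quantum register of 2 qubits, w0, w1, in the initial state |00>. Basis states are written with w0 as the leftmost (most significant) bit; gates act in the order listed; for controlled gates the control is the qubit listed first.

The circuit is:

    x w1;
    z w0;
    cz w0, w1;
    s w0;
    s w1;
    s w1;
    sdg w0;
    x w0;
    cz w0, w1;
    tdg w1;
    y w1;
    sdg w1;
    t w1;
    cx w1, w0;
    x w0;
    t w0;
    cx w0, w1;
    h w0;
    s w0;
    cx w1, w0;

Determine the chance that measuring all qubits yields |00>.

A full measurement returns |00> with probability 1/2.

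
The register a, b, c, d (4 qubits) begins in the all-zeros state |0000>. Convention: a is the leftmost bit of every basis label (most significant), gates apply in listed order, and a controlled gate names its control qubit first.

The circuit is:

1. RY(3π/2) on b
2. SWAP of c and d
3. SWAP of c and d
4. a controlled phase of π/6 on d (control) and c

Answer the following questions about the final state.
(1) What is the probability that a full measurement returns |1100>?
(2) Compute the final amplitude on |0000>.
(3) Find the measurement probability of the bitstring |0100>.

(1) The probability of measuring |1100> is 0. Key observation: steps 2-3 multiply out to the identity, so the circuit reduces to the remaining gates.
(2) The amplitude on |0000> is -sqrt(2)/2.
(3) The probability of measuring |0100> is 1/2.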